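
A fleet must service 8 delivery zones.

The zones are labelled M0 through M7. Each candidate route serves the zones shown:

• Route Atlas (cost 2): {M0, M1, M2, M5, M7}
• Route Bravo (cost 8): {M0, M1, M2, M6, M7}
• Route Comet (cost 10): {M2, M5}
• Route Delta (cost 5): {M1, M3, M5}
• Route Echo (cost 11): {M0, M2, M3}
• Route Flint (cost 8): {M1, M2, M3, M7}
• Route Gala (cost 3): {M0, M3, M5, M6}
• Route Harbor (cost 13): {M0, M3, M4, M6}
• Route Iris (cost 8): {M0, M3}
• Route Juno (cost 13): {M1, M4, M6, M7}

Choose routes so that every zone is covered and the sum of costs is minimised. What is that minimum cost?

Atlas, Harbor together cover every zone (Atlas ∪ Harbor = {M0, M1, M2, M3, M4, M5, M6, M7}); total cost 2 + 13 = 15.
The greedy pick Atlas, Gala, Harbor costs 18; no covering selection beats 15.

15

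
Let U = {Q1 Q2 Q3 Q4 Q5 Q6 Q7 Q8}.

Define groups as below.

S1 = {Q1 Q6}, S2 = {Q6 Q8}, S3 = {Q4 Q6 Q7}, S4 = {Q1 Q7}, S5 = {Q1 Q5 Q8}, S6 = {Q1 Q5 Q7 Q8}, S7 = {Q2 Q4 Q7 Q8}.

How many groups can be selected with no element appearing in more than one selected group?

2

S2, S4 are pairwise disjoint (S2={Q6,Q8}; S4={Q1,Q7}).
Every remaining group overlaps one of these, and no 3 of the listed groups are pairwise disjoint, so 2 is the maximum.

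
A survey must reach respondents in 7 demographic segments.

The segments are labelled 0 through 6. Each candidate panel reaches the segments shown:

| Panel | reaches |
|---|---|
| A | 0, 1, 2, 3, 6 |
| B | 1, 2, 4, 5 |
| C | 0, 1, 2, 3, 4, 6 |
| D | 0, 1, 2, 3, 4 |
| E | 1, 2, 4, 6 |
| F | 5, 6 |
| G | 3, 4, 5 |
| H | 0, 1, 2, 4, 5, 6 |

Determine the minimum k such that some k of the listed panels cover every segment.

A and G together: A ∪ G = {0, 1, 2, 3, 4, 5, 6} — every segment is covered.
No single panel has all 7 segments (the largest, C, has 6), so 2 is optimal.

2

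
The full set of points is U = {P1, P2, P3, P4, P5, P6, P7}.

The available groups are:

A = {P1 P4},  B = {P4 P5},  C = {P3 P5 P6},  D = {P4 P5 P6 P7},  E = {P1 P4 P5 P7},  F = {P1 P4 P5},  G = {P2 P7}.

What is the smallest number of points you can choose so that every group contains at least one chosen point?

H = {P4, P6, P7} meets every group (each contains at least one member of H), and |H| = 3.
The groups A, C, G are pairwise disjoint, so any hitting set needs a separate point for each — at least 3. Hence 3 is optimal.

3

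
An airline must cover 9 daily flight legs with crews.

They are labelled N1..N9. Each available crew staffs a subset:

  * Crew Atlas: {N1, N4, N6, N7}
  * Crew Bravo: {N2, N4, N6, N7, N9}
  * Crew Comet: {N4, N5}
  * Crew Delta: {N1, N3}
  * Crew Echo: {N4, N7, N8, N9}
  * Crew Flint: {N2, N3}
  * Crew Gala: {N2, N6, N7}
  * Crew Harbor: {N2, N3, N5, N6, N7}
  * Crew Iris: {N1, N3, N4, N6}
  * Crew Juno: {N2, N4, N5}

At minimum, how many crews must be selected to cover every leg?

3

Take {Echo, Harbor, Iris}. Their union is {N1, N2, N3, N4, N5, N6, N7, N8, N9}, which is all 9 legs.
Only Echo contains N8, so Echo is forced; the remaining 5 legs need at least 2 more crews (each remaining crew adds at most 4) — so at least 3 crews are needed, and 3 is optimal.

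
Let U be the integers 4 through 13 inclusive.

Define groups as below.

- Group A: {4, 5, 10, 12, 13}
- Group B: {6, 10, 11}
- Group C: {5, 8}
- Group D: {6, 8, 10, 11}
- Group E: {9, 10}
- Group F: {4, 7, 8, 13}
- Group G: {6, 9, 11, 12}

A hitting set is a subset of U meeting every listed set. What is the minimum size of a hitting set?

3

The 3 elements {6, 8, 10} hit every group.
No choice of 2 elements meets every group, so 3 is the minimum.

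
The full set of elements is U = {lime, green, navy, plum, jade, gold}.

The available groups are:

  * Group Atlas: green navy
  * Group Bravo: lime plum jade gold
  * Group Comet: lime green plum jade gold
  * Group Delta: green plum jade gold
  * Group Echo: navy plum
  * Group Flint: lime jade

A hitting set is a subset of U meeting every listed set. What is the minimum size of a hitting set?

2

Take H = {navy, jade}. Each listed group contains at least one of these, so H is a hitting set of size 2.
The groups Atlas, Flint are pairwise disjoint, so any hitting set needs a separate element for each — at least 2. Hence 2 is optimal.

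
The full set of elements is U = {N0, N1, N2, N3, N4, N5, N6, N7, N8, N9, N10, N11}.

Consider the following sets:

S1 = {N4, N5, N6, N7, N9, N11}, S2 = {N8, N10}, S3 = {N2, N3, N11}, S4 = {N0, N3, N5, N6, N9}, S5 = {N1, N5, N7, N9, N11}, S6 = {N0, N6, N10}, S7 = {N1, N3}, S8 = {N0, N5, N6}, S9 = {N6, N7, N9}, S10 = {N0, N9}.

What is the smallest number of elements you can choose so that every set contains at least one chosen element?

The 4 elements {N0, N3, N7, N8} hit every set.
No choice of 3 elements meets every set, so 4 is the minimum.

4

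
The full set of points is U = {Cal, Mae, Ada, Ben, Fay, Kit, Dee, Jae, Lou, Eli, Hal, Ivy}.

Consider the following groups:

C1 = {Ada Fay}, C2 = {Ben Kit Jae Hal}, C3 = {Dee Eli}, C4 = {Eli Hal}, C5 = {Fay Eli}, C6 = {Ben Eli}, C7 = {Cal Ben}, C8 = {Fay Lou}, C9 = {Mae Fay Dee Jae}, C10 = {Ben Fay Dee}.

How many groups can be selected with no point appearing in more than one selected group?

3

C1, C2, C3 are pairwise disjoint (C1={Ada,Fay}; C2={Ben,Kit,Jae,Hal}; C3={Dee,Eli}).
Every remaining group overlaps one of these, and no 4 of the listed groups are pairwise disjoint, so 3 is the maximum.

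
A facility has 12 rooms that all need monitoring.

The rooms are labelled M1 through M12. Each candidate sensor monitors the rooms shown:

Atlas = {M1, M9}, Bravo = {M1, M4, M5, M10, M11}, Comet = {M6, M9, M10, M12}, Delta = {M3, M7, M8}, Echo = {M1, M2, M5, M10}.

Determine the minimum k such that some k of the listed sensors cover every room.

Bravo and Comet and Delta and Echo together: Bravo ∪ Comet ∪ Delta ∪ Echo = {M1, M2, M3, M4, M5, M6, M7, M8, M9, M10, M11, M12} — every room is covered.
Only Echo contains M2, so Echo is forced; the remaining 8 rooms need at least 3 more sensors (each remaining sensor adds at most 3) — so at least 4 sensors are needed, and 4 is optimal.

4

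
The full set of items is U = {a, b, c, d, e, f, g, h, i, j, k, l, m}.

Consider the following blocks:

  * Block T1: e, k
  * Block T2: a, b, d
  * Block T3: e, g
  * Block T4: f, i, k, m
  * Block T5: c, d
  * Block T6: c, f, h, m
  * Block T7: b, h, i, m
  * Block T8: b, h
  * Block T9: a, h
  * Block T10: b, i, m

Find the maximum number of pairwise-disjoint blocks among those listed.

T3, T4, T5, T8 are pairwise disjoint (T3={e,g}; T4={f,i,k,m}; T5={c,d}; T8={b,h}).
Every remaining block overlaps one of these, and no 5 of the listed blocks are pairwise disjoint, so 4 is the maximum.

4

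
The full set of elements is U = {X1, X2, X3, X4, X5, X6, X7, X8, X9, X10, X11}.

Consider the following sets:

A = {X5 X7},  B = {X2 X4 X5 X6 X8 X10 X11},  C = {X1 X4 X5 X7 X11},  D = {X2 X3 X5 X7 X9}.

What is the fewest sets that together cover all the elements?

3

B, C, and D cover everything between them: the union {X1, X2, X3, X4, X5, X6, X7, X8, X9, X10, X11} is all of U.
Only C contains X1, so C is forced; the remaining 6 elements need at least 2 more sets (each remaining set adds at most 4) — so at least 3 sets are needed, and 3 is optimal.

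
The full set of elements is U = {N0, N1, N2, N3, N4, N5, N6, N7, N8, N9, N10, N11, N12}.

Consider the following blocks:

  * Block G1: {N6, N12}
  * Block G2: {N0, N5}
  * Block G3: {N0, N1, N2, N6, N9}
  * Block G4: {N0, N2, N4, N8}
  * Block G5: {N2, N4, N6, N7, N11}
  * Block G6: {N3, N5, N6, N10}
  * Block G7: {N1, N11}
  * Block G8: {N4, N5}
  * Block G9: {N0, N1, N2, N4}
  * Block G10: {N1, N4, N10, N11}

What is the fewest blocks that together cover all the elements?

Take {G1, G3, G4, G5, G6}. Their union is {N0, N1, N2, N3, N4, N5, N6, N7, N8, N9, N10, N11, N12}, which is all 13 elements.
No 4 of the 10 blocks cover everything (all 210 combinations miss at least one element), so 5 is optimal.

5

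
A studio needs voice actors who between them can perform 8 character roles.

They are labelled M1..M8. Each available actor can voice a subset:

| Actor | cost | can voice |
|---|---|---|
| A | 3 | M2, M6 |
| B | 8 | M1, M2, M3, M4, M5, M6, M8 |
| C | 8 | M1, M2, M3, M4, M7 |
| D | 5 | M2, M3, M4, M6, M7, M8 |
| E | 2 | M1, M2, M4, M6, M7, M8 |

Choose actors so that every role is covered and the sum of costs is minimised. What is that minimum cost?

10

B, E together cover every role (B ∪ E = {M1, M2, M3, M4, M5, M6, M7, M8}); total cost 8 + 2 = 10.
No covering selection has total cost below 10.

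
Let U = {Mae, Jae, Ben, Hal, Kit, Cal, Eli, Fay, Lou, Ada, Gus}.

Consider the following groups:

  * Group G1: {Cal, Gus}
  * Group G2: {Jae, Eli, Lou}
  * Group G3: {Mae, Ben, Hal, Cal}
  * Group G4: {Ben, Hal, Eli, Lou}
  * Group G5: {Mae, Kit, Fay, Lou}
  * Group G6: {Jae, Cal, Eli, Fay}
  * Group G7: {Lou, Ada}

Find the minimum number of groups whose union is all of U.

G1 and G2 and G4 and G5 and G7 together: G1 ∪ G2 ∪ G4 ∪ G5 ∪ G7 = {Mae, Jae, Ben, Hal, Kit, Cal, Eli, Fay, Lou, Ada, Gus} — every item is covered.
No 4 of the 7 groups cover everything (all 35 combinations miss at least one item), so 5 is optimal.

5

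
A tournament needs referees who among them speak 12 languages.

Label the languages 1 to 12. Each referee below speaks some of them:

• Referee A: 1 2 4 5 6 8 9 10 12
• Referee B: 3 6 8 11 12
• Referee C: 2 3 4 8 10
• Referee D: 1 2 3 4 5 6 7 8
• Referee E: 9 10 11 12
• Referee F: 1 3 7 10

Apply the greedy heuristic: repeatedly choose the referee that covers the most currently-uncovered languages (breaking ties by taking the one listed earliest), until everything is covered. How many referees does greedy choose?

3

Greedy: pick A (covers 9 new) → pick B (covers 2 new) → pick D (covers 1 new). Total picks: 3.
(The true minimum cover uses only 2 referees, so greedy is not optimal here.)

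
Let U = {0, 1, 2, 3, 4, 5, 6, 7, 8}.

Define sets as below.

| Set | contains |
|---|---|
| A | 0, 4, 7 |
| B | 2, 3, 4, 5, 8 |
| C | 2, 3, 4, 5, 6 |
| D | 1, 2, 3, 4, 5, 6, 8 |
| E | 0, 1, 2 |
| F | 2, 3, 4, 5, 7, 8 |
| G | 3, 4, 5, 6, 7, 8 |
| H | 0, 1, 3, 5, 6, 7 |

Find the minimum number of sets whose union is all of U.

2

Take {D, H}. Their union is {0, 1, 2, 3, 4, 5, 6, 7, 8}, which is all 9 items.
No single set has all 9 items (the largest, D, has 7), so 2 is optimal.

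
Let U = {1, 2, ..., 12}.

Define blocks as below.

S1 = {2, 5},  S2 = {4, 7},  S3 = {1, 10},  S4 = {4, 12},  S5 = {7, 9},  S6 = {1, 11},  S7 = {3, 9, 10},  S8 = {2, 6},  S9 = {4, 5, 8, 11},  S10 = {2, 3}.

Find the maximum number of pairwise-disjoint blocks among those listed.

4

S3, S5, S8, S9 are pairwise disjoint (S3={1,10}; S5={7,9}; S8={2,6}; S9={4,5,8,11}).
Every remaining block overlaps one of these, and no 5 of the listed blocks are pairwise disjoint, so 4 is the maximum.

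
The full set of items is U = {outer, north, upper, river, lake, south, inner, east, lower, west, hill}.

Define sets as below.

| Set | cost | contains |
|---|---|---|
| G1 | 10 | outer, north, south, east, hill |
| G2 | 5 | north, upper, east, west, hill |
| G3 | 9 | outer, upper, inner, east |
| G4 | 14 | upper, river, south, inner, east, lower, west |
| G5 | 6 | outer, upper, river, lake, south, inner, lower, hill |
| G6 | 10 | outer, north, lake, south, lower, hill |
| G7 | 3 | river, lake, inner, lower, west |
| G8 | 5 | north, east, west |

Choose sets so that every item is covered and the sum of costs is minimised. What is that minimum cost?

G5, G8 together cover every item (G5 ∪ G8 = {outer, north, upper, river, lake, south, inner, east, lower, west, hill}); total cost 6 + 5 = 11.
The greedy pick G7, G2, G5 costs 14; no covering selection beats 11.

11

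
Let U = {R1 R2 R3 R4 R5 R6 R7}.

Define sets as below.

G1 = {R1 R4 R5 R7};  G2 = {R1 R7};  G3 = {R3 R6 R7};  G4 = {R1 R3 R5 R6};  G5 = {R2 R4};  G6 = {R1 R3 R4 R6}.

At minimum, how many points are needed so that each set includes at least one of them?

Take H = {R1, R2, R7}. Each listed set contains at least one of these, so H is a hitting set of size 3.
No choice of 2 points meets every set, so 3 is the minimum.

3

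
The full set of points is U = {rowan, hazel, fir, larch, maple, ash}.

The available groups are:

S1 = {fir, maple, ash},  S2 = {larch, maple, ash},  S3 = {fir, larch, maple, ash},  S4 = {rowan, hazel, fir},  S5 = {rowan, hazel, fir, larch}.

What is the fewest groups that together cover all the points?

2

S1 and S5 together: S1 ∪ S5 = {rowan, hazel, fir, larch, maple, ash} — every point is covered.
No single group has all 6 points (the largest, S3, has 4), so 2 is optimal.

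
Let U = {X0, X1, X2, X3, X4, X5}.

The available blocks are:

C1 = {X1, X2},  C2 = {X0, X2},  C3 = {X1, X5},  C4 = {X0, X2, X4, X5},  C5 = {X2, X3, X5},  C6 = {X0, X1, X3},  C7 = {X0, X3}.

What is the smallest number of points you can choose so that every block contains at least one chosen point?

The 3 points {X2, X3, X5} hit every block.
No choice of 2 points meets every block, so 3 is the minimum.

3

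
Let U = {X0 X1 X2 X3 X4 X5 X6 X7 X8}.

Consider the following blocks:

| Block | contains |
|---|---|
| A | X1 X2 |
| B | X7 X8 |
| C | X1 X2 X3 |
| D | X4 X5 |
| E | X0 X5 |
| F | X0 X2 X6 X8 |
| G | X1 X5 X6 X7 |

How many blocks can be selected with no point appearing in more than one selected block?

3

B, C, D are pairwise disjoint (B={X7,X8}; C={X1,X2,X3}; D={X4,X5}).
Every remaining block overlaps one of these, and no 4 of the listed blocks are pairwise disjoint, so 3 is the maximum.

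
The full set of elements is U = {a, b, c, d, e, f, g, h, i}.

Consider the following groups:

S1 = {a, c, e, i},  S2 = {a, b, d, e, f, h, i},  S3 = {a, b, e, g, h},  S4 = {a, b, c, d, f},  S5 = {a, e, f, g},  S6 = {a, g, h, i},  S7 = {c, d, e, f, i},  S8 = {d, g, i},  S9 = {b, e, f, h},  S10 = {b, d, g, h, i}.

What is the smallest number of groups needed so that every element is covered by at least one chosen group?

2

Take {S3, S7}. Their union is {a, b, c, d, e, f, g, h, i}, which is all 9 elements.
No single group has all 9 elements (the largest, S2, has 7), so 2 is optimal.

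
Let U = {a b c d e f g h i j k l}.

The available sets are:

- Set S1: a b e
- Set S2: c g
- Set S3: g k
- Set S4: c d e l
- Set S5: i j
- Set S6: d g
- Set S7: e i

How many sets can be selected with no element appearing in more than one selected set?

3

S1, S3, S5 are pairwise disjoint (S1={a,b,e}; S3={g,k}; S5={i,j}).
Every remaining set overlaps one of these, and no 4 of the listed sets are pairwise disjoint, so 3 is the maximum.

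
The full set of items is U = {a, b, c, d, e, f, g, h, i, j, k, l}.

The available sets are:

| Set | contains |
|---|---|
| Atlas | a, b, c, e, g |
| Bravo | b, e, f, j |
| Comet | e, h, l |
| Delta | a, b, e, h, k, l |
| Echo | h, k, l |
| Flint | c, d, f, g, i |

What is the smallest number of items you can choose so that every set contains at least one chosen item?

3

Take T = {c, e, k}. Each listed set contains at least one of these, so T is a hitting set of size 3.
No choice of 2 items meets every set, so 3 is the minimum.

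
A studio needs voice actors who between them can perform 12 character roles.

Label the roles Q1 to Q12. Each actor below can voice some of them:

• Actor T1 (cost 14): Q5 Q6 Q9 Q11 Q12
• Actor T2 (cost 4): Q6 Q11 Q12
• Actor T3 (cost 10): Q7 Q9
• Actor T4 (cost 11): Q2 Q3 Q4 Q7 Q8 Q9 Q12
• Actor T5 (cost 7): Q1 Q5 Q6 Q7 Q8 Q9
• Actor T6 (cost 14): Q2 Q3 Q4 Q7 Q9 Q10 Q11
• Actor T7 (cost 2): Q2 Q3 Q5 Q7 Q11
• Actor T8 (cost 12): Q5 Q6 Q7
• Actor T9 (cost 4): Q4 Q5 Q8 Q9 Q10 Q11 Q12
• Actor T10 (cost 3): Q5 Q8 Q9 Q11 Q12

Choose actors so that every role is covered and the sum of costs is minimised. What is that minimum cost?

13

T5, T7, T9 together cover every role (T5 ∪ T7 ∪ T9 = {Q1, Q2, Q3, Q4, Q5, Q6, Q7, Q8, Q9, Q10, Q11, Q12}); total cost 7 + 2 + 4 = 13.
No covering selection has total cost below 13.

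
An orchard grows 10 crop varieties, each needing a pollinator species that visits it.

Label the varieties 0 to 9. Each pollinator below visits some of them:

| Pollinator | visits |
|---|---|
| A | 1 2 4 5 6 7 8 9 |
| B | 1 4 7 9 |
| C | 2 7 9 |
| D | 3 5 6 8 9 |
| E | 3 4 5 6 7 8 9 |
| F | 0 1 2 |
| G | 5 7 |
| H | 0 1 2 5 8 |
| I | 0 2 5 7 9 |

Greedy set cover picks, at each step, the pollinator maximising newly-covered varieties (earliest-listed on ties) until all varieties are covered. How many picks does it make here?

Greedy: pick A (covers 8 new) → pick D (covers 1 new) → pick F (covers 1 new). Total picks: 3.
(The true minimum cover uses only 2 pollinators, so greedy is not optimal here.)

3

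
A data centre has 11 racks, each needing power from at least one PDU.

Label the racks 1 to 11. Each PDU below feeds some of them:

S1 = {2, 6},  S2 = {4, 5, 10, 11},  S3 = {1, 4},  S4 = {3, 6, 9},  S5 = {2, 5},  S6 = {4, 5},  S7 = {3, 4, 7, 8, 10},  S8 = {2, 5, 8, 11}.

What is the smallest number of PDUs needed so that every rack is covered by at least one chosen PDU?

4

Take {S3, S4, S7, S8}. Their union is {1, 2, 3, 4, 5, 6, 7, 8, 9, 10, 11}, which is all 11 racks.
Only S3 contains 1, so S3 is forced; the remaining 9 racks need at least 3 more PDUs (each remaining PDU adds at most 4) — so at least 4 PDUs are needed, and 4 is optimal.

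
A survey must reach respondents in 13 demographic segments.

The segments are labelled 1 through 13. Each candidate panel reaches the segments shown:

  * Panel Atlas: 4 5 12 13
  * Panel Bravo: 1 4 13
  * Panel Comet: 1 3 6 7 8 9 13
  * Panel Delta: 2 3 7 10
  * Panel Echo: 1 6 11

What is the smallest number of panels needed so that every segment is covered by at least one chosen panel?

Atlas and Comet and Delta and Echo together: Atlas ∪ Comet ∪ Delta ∪ Echo = {1, 2, 3, 4, 5, 6, 7, 8, 9, 10, 11, 12, 13} — every segment is covered.
No 3 of the 5 panels cover everything (all 10 combinations miss at least one segment), so 4 is optimal.

4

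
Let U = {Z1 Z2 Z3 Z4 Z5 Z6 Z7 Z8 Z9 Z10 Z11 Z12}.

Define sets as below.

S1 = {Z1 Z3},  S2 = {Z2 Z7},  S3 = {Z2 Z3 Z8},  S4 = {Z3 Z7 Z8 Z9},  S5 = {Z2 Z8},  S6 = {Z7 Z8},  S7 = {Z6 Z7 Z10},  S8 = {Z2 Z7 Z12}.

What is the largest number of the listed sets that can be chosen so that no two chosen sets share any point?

S1, S5, S7 are pairwise disjoint (S1={Z1,Z3}; S5={Z2,Z8}; S7={Z6,Z7,Z10}).
Every remaining set overlaps one of these, and no 4 of the listed sets are pairwise disjoint, so 3 is the maximum.

3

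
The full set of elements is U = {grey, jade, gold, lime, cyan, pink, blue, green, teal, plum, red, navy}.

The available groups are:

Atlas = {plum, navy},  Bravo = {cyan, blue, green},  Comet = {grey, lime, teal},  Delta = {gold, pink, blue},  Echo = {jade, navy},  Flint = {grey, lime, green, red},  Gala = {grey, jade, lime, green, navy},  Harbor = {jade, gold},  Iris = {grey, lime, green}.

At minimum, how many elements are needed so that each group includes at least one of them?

Take H = {jade, lime, blue, navy}. Each listed group contains at least one of these, so H is a hitting set of size 4.
The groups Atlas, Bravo, Comet, Harbor are pairwise disjoint, so any hitting set needs a separate element for each — at least 4. Hence 4 is optimal.

4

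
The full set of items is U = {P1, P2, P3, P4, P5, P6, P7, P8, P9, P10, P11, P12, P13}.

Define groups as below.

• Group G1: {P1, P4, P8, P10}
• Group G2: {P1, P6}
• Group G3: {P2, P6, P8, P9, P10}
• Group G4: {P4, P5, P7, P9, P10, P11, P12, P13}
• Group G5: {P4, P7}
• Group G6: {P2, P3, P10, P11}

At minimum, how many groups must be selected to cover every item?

4

Take {G1, G2, G4, G6}. Their union is {P1, P2, P3, P4, P5, P6, P7, P8, P9, P10, P11, P12, P13}, which is all 13 items.
No 3 of the 6 groups cover everything (all 20 combinations miss at least one item), so 4 is optimal.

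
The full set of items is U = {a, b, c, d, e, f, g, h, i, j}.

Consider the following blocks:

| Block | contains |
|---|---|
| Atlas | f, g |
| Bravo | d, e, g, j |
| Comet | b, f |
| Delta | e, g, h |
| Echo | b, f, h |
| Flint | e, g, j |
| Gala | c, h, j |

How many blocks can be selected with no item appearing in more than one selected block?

2

Atlas, Gala are pairwise disjoint (Atlas={f,g}; Gala={c,h,j}).
Every remaining block overlaps one of these, and no 3 of the listed blocks are pairwise disjoint, so 2 is the maximum.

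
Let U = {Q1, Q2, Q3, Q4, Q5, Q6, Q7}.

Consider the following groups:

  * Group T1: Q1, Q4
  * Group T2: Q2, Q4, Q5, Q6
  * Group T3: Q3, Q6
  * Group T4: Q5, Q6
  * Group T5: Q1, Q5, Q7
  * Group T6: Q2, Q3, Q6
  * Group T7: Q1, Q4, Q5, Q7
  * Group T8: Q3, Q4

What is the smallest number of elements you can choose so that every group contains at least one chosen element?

The 3 elements {Q1, Q4, Q6} hit every group.
No choice of 2 elements meets every group, so 3 is the minimum.

3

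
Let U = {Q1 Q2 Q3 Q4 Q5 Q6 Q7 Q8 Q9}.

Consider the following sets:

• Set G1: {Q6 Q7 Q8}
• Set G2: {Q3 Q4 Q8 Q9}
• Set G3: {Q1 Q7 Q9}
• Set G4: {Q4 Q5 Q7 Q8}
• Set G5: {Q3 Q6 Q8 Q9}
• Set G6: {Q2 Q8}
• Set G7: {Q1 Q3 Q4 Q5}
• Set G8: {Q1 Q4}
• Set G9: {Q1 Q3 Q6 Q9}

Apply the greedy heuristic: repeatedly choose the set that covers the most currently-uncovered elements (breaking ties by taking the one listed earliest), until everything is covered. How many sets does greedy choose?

Greedy: pick G2 (covers 4 new) → pick G1 (covers 2 new) → pick G7 (covers 2 new) → pick G6 (covers 1 new). Total picks: 4.
(The true minimum cover uses only 3 sets, so greedy is not optimal here.)

4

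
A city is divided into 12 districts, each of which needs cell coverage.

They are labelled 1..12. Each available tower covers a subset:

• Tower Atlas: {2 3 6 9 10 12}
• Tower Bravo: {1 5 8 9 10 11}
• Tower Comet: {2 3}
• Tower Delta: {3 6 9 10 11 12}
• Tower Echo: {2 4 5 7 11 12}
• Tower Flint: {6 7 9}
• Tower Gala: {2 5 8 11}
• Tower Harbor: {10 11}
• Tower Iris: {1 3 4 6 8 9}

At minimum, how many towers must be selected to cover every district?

3

Take {Atlas, Echo, Iris}. Their union is {1, 2, 3, 4, 5, 6, 7, 8, 9, 10, 11, 12}, which is all 12 districts.
No 2 of the 9 towers cover everything (all 36 combinations miss at least one district), so 3 is optimal.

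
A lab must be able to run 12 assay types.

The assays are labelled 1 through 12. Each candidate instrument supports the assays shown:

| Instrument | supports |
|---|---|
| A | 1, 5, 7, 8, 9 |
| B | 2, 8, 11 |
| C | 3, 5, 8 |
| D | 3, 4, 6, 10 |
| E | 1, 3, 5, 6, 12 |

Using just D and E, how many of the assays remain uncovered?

Union of D, E = {1, 3, 4, 5, 6, 10, 12}.
Not covered: 2, 7, 8, 9, 11 — 5 assays.

5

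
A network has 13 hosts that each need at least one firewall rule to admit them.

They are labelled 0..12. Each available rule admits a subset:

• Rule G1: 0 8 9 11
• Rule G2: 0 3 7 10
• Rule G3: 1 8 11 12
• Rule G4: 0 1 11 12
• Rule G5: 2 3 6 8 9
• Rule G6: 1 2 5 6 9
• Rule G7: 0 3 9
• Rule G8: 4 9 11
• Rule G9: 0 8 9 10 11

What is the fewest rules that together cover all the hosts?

G2 and G3 and G6 and G8 together: G2 ∪ G3 ∪ G6 ∪ G8 = {0, 1, 2, 3, 4, 5, 6, 7, 8, 9, 10, 11, 12} — every host is covered.
Only G8 contains 4, so G8 is forced; the remaining 10 hosts need at least 3 more rules (each remaining rule adds at most 4) — so at least 4 rules are needed, and 4 is optimal.

4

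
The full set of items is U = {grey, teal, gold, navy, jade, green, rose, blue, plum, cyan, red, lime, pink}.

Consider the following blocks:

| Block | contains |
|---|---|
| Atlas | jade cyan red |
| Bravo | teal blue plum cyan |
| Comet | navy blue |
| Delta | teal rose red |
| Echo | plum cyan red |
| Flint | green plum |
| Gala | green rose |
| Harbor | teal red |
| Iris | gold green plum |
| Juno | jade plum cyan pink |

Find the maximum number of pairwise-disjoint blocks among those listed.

Comet, Gala, Harbor, Juno are pairwise disjoint (Comet={navy,blue}; Gala={green,rose}; Harbor={teal,red}; Juno={jade,plum,cyan,pink}).
Every remaining block overlaps one of these, and no 5 of the listed blocks are pairwise disjoint, so 4 is the maximum.

4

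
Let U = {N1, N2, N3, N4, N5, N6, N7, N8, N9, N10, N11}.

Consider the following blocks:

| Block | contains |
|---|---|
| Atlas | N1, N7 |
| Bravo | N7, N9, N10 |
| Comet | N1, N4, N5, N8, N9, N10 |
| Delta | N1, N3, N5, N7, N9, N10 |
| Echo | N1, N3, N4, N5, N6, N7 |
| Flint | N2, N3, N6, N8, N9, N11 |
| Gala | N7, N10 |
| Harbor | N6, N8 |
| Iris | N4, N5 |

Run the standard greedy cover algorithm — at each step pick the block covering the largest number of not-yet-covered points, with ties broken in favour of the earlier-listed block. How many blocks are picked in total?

Greedy: pick Comet (covers 6 new) → pick Flint (covers 4 new) → pick Atlas (covers 1 new). Total picks: 3.

3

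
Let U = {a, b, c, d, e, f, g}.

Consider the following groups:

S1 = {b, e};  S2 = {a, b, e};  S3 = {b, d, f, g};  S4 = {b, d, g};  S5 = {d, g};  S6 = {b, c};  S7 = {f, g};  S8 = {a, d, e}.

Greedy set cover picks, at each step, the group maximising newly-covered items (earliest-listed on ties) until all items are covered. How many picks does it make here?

Greedy: pick S3 (covers 4 new) → pick S2 (covers 2 new) → pick S6 (covers 1 new). Total picks: 3.

3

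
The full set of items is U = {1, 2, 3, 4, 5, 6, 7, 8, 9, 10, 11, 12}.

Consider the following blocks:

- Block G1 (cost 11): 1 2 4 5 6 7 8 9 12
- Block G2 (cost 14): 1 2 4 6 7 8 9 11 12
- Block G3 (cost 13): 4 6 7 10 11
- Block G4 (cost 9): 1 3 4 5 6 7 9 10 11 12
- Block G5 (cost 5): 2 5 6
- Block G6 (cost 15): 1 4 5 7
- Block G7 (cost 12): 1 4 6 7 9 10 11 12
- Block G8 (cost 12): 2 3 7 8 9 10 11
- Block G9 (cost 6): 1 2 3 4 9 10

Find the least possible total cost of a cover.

G1, G4 together cover every item (G1 ∪ G4 = {1, 2, 3, 4, 5, 6, 7, 8, 9, 10, 11, 12}); total cost 11 + 9 = 20.
The greedy pick G4, G5, G1 costs 25; no covering selection beats 20.

20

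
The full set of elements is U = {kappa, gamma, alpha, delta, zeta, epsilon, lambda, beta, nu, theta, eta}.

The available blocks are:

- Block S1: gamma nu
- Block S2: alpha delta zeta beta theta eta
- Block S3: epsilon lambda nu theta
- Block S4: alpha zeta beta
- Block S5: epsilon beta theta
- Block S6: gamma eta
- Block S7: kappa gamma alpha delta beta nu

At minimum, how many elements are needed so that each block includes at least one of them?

H = {gamma, zeta, epsilon} meets every block (each contains at least one member of H), and |H| = 3.
The blocks S3, S4, S6 are pairwise disjoint, so any hitting set needs a separate element for each — at least 3. Hence 3 is optimal.

3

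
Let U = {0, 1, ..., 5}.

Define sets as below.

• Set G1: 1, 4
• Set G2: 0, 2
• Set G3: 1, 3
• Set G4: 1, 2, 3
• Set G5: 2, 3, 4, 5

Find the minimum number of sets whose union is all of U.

G1 and G2 and G5 together: G1 ∪ G2 ∪ G5 = {0, 1, 2, 3, 4, 5} — every element is covered.
Only G2 contains 0, so G2 is forced; the remaining 4 elements need at least 2 more sets (each remaining set adds at most 3) — so at least 3 sets are needed, and 3 is optimal.

3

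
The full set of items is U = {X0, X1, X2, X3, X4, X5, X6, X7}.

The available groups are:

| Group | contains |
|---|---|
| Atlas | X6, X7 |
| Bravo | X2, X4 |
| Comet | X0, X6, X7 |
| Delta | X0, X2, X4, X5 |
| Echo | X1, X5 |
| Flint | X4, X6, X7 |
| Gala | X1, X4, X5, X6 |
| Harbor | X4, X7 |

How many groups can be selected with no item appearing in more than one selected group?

Atlas, Bravo, Echo are pairwise disjoint (Atlas={X6,X7}; Bravo={X2,X4}; Echo={X1,X5}).
Every remaining group overlaps one of these, and no 4 of the listed groups are pairwise disjoint, so 3 is the maximum.

3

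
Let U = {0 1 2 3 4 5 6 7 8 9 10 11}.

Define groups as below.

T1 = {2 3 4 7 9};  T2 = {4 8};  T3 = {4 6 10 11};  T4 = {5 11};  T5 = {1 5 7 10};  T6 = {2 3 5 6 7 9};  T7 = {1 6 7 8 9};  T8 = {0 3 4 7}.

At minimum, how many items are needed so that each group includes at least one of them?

H = {1, 4, 5} meets every group (each contains at least one member of H), and |H| = 3.
No choice of 2 items meets every group, so 3 is the minimum.

3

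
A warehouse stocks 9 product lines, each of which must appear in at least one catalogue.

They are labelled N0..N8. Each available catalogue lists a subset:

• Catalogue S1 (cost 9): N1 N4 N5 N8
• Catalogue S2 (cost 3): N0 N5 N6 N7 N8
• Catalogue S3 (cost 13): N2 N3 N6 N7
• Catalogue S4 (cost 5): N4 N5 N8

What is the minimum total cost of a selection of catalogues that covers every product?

S1, S2, S3 together cover every product (S1 ∪ S2 ∪ S3 = {N0, N1, N2, N3, N4, N5, N6, N7, N8}); total cost 9 + 3 + 13 = 25.
No covering selection has total cost below 25.

25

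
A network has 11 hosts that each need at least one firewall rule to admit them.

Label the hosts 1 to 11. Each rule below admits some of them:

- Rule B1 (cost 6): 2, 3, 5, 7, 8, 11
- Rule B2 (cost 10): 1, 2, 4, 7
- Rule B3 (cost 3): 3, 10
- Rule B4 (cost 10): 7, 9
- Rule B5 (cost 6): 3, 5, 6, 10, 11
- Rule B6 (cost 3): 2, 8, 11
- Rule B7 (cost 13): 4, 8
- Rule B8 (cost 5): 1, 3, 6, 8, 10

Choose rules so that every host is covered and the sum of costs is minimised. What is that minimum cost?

29

B2, B4, B5, B6 together cover every host (B2 ∪ B4 ∪ B5 ∪ B6 = {1, 2, 3, 4, 5, 6, 7, 8, 9, 10, 11}); total cost 10 + 10 + 6 + 3 = 29.
The greedy pick B1, B8, B2, B4 costs 31; no covering selection beats 29.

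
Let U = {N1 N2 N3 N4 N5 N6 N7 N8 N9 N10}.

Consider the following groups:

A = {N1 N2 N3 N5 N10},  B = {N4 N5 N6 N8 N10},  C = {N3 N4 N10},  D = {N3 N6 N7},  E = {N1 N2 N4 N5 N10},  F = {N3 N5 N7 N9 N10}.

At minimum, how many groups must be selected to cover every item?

3

A, B, and F cover everything between them: the union {N1, N2, N3, N4, N5, N6, N7, N8, N9, N10} is all of U.
Only B contains N8, so B is forced; the remaining 5 items need at least 2 more groups (each remaining group adds at most 3) — so at least 3 groups are needed, and 3 is optimal.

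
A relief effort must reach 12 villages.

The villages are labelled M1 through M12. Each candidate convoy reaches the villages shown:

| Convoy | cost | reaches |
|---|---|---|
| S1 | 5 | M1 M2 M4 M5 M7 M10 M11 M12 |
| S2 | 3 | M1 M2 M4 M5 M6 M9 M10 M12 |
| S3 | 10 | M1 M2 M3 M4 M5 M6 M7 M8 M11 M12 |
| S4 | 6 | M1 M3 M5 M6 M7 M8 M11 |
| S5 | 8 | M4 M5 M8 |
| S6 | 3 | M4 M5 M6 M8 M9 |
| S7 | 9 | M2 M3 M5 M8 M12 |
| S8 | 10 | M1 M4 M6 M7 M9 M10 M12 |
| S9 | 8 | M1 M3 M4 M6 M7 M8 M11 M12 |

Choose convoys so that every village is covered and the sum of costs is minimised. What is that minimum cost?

9

S2, S4 together cover every village (S2 ∪ S4 = {M1, M2, M3, M4, M5, M6, M7, M8, M9, M10, M11, M12}); total cost 3 + 6 = 9.
No covering selection has total cost below 9.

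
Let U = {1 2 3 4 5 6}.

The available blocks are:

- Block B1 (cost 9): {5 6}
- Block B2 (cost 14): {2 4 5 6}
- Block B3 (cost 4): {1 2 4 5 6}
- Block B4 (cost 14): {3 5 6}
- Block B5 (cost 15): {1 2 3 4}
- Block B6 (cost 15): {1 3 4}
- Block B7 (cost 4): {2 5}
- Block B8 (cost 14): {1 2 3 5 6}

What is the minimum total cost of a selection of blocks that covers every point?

B3, B4 together cover every point (B3 ∪ B4 = {1, 2, 3, 4, 5, 6}); total cost 4 + 14 = 18.
No covering selection has total cost below 18.

18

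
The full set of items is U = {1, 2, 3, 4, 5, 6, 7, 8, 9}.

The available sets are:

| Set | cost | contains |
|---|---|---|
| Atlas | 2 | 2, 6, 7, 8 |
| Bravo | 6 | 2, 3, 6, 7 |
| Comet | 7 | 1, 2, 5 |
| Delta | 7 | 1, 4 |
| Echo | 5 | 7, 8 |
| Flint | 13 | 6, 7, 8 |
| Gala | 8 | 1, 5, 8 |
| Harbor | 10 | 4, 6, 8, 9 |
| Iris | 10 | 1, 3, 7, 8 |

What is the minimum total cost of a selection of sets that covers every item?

23

Bravo, Comet, Harbor together cover every item (Bravo ∪ Comet ∪ Harbor = {1, 2, 3, 4, 5, 6, 7, 8, 9}); total cost 6 + 7 + 10 = 23.
The greedy pick Atlas, Comet, Harbor, Bravo costs 25; no covering selection beats 23.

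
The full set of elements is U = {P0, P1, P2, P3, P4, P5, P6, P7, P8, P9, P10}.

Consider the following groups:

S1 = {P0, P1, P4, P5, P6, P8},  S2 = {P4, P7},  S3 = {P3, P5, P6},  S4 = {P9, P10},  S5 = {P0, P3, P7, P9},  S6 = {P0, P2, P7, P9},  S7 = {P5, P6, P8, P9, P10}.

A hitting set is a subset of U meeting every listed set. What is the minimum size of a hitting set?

The 3 elements {P5, P7, P9} hit every group.
The groups S2, S3, S4 are pairwise disjoint, so any hitting set needs a separate element for each — at least 3. Hence 3 is optimal.

3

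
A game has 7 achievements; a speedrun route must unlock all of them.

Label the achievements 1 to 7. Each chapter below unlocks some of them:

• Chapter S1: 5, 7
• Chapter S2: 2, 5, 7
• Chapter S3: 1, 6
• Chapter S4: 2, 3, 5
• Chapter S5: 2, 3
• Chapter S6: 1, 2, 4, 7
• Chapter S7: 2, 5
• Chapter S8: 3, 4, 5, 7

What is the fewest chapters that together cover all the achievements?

Take {S3, S7, S8}. Their union is {1, 2, 3, 4, 5, 6, 7}, which is all 7 achievements.
Only S3 contains 6, so S3 is forced; the remaining 5 achievements need at least 2 more chapters (each remaining chapter adds at most 4) — so at least 3 chapters are needed, and 3 is optimal.

3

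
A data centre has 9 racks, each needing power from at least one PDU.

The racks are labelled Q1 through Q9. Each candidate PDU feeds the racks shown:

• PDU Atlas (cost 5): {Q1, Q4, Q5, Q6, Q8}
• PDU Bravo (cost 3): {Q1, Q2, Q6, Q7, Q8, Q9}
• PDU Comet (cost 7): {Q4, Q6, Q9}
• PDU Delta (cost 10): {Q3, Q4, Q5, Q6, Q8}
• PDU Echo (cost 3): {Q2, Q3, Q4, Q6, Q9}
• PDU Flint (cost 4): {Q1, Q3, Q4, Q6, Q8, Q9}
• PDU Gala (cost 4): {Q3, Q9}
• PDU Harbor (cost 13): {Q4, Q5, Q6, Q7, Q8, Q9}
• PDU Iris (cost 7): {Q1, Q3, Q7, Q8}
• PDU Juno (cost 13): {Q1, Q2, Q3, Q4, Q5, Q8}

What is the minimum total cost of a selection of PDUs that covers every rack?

Atlas, Bravo, Echo together cover every rack (Atlas ∪ Bravo ∪ Echo = {Q1, Q2, Q3, Q4, Q5, Q6, Q7, Q8, Q9}); total cost 5 + 3 + 3 = 11.
No covering selection has total cost below 11.

11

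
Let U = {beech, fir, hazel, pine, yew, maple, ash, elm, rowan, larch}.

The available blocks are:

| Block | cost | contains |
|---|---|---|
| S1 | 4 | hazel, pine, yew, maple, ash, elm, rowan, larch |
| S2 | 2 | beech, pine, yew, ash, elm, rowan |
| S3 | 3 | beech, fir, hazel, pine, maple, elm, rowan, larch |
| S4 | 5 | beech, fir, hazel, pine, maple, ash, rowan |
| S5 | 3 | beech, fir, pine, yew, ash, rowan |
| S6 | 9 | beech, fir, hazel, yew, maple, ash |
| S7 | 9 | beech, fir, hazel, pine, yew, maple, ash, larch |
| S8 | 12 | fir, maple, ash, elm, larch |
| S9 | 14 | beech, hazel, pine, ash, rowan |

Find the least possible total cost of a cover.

5

S2, S3 together cover every point (S2 ∪ S3 = {beech, fir, hazel, pine, yew, maple, ash, elm, rowan, larch}); total cost 2 + 3 = 5.
No covering selection has total cost below 5.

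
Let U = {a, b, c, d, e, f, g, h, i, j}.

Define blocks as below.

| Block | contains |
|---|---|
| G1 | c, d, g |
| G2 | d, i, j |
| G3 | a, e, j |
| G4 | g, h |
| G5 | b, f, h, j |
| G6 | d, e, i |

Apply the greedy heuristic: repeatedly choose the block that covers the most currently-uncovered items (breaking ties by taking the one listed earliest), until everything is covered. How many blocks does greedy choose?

Greedy: pick G5 (covers 4 new) → pick G1 (covers 3 new) → pick G3 (covers 2 new) → pick G2 (covers 1 new). Total picks: 4.

4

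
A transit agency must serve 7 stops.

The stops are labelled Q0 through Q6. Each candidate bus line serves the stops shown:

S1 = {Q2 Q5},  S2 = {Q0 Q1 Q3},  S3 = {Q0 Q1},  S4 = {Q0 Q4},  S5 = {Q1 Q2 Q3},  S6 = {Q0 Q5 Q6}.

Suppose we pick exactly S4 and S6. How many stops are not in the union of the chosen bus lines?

3

Union of S4, S6 = {Q0, Q4, Q5, Q6}.
Not covered: Q1, Q2, Q3 — 3 stops.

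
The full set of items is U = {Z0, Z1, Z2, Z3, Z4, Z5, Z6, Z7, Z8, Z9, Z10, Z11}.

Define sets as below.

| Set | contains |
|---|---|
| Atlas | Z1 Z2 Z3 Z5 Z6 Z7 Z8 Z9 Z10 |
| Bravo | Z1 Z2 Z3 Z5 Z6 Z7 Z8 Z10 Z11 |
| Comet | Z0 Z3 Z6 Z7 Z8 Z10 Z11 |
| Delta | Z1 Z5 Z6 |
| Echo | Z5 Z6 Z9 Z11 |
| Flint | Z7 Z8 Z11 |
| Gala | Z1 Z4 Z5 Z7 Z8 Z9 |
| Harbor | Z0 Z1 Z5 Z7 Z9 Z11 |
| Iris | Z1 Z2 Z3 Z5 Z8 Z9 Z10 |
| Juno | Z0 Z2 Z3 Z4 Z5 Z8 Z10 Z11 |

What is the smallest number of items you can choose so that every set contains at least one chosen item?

H = {Z5, Z8} meets every set (each contains at least one member of H), and |H| = 2.
The sets Delta, Flint are pairwise disjoint, so any hitting set needs a separate item for each — at least 2. Hence 2 is optimal.

2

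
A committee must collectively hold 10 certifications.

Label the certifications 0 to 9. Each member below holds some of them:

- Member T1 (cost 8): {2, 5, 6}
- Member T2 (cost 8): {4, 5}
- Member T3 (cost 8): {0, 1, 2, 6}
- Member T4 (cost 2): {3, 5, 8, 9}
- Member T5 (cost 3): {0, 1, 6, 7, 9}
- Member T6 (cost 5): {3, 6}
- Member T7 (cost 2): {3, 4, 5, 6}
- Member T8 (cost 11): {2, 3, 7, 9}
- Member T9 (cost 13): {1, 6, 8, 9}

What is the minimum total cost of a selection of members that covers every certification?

T3, T4, T5, T7 together cover every certification (T3 ∪ T4 ∪ T5 ∪ T7 = {0, 1, 2, 3, 4, 5, 6, 7, 8, 9}); total cost 8 + 2 + 3 + 2 = 15.
No covering selection has total cost below 15.

15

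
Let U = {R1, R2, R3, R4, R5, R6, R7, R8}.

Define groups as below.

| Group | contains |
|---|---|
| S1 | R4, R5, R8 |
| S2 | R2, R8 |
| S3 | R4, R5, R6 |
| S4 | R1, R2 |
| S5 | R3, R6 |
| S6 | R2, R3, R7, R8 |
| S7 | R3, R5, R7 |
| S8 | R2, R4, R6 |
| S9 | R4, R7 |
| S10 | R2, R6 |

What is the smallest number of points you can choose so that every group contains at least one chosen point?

The 3 points {R2, R3, R4} hit every group.
The groups S1, S4, S5 are pairwise disjoint, so any hitting set needs a separate point for each — at least 3. Hence 3 is optimal.

3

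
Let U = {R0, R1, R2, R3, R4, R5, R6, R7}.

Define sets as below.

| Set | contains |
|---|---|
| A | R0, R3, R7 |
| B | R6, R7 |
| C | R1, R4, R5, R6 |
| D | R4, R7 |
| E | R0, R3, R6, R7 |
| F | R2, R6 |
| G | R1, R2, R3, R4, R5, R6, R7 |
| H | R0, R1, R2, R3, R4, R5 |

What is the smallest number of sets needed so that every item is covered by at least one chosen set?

2

Take {E, H}. Their union is {R0, R1, R2, R3, R4, R5, R6, R7}, which is all 8 items.
No single set has all 8 items (the largest, G, has 7), so 2 is optimal.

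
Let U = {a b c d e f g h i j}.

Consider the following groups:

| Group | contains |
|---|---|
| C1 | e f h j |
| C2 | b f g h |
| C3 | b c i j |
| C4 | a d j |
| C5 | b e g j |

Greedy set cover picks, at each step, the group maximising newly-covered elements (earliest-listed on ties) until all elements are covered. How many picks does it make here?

4

Greedy: pick C1 (covers 4 new) → pick C3 (covers 3 new) → pick C4 (covers 2 new) → pick C2 (covers 1 new). Total picks: 4.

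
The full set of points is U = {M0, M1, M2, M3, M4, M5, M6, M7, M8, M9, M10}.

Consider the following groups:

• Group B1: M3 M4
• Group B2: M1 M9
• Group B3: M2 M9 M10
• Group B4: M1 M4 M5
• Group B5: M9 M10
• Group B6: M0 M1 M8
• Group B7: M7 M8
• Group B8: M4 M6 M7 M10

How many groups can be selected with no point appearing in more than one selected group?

B4, B5, B7 are pairwise disjoint (B4={M1,M4,M5}; B5={M9,M10}; B7={M7,M8}).
Every remaining group overlaps one of these, and no 4 of the listed groups are pairwise disjoint, so 3 is the maximum.

3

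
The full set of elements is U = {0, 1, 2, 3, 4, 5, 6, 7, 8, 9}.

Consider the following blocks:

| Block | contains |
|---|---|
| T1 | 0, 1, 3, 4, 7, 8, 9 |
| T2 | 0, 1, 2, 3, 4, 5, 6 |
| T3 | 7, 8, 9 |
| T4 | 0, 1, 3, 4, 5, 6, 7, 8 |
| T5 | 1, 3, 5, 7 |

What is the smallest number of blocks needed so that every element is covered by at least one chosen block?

2

T1 and T2 together: T1 ∪ T2 = {0, 1, 2, 3, 4, 5, 6, 7, 8, 9} — every element is covered.
No single block has all 10 elements (the largest, T4, has 8), so 2 is optimal.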